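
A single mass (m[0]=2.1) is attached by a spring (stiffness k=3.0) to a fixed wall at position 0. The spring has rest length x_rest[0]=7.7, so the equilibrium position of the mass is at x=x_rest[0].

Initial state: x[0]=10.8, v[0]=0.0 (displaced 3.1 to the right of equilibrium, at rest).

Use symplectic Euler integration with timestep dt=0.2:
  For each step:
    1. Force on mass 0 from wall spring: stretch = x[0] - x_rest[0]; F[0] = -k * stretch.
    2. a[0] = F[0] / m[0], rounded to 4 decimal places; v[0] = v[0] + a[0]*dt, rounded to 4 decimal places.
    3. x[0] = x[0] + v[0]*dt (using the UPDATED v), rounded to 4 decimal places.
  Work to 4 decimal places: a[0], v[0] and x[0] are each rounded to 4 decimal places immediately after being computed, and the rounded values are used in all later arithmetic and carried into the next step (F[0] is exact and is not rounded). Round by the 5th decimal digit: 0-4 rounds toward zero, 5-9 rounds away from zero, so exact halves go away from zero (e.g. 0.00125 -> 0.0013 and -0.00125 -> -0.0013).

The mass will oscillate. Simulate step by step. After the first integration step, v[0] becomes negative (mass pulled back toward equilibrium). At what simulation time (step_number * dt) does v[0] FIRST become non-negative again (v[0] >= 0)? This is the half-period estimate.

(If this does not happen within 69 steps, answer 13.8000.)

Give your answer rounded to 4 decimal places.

Step 0: x=[10.8000] v=[0.0000]
Step 1: x=[10.6229] v=[-0.8857]
Step 2: x=[10.2787] v=[-1.7208]
Step 3: x=[9.7872] v=[-2.4576]
Step 4: x=[9.1764] v=[-3.0539]
Step 5: x=[8.4813] v=[-3.4757]
Step 6: x=[7.7415] v=[-3.6989]
Step 7: x=[6.9993] v=[-3.7108]
Step 8: x=[6.2972] v=[-3.5106]
Step 9: x=[5.6752] v=[-3.1098]
Step 10: x=[5.1689] v=[-2.5313]
Step 11: x=[4.8073] v=[-1.8081]
Step 12: x=[4.6110] v=[-0.9816]
Step 13: x=[4.5912] v=[-0.0990]
Step 14: x=[4.7490] v=[0.7892]
First v>=0 after going negative at step 14, time=2.8000

Answer: 2.8000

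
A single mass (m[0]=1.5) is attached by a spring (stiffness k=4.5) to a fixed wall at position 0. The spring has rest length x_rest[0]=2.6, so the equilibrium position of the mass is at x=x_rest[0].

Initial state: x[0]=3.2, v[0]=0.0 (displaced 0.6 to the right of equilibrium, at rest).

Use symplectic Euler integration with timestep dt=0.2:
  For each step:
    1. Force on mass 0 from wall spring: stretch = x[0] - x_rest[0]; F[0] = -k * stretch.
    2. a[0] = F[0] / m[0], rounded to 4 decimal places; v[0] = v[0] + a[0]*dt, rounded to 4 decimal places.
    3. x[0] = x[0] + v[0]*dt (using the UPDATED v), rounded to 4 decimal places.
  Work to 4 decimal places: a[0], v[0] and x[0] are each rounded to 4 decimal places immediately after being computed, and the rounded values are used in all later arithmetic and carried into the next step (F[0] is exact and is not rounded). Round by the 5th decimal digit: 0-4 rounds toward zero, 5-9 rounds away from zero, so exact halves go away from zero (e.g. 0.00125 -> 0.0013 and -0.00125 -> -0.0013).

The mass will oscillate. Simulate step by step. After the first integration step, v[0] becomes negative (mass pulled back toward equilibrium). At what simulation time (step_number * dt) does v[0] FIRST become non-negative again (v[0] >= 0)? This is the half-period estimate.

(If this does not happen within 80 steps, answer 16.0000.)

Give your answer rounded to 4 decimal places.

Answer: 2.0000

Derivation:
Step 0: x=[3.2000] v=[0.0000]
Step 1: x=[3.1280] v=[-0.3600]
Step 2: x=[2.9926] v=[-0.6768]
Step 3: x=[2.8101] v=[-0.9124]
Step 4: x=[2.6024] v=[-1.0385]
Step 5: x=[2.3944] v=[-1.0399]
Step 6: x=[2.2111] v=[-0.9165]
Step 7: x=[2.0745] v=[-0.6832]
Step 8: x=[2.0009] v=[-0.3679]
Step 9: x=[1.9992] v=[-0.0084]
Step 10: x=[2.0696] v=[0.3521]
First v>=0 after going negative at step 10, time=2.0000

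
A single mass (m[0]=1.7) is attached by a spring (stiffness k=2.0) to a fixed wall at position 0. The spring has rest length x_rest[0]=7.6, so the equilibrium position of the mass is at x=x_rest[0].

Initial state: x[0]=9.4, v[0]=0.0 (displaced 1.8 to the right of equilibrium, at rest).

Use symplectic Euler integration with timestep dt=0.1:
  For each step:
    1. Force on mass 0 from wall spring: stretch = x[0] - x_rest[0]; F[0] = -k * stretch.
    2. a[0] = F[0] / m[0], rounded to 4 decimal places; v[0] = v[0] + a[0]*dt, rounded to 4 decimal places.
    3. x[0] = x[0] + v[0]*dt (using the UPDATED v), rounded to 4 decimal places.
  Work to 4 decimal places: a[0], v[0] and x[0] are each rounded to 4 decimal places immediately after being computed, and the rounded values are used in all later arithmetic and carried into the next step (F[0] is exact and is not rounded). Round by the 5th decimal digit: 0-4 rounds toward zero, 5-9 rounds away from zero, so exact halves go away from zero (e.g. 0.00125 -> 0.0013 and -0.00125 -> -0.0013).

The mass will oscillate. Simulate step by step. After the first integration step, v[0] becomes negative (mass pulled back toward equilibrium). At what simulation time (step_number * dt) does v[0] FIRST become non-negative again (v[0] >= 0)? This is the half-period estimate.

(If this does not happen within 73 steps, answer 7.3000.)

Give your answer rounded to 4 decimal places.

Step 0: x=[9.4000] v=[0.0000]
Step 1: x=[9.3788] v=[-0.2118]
Step 2: x=[9.3367] v=[-0.4211]
Step 3: x=[9.2742] v=[-0.6254]
Step 4: x=[9.1920] v=[-0.8224]
Step 5: x=[9.0910] v=[-1.0097]
Step 6: x=[8.9725] v=[-1.1851]
Step 7: x=[8.8378] v=[-1.3466]
Step 8: x=[8.6886] v=[-1.4922]
Step 9: x=[8.5266] v=[-1.6203]
Step 10: x=[8.3537] v=[-1.7293]
Step 11: x=[8.1719] v=[-1.8180]
Step 12: x=[7.9834] v=[-1.8853]
Step 13: x=[7.7904] v=[-1.9304]
Step 14: x=[7.5951] v=[-1.9528]
Step 15: x=[7.3999] v=[-1.9522]
Step 16: x=[7.2070] v=[-1.9287]
Step 17: x=[7.0188] v=[-1.8825]
Step 18: x=[6.8374] v=[-1.8141]
Step 19: x=[6.6650] v=[-1.7244]
Step 20: x=[6.5036] v=[-1.6144]
Step 21: x=[6.3551] v=[-1.4854]
Step 22: x=[6.2212] v=[-1.3389]
Step 23: x=[6.1035] v=[-1.1767]
Step 24: x=[6.0034] v=[-1.0006]
Step 25: x=[5.9221] v=[-0.8128]
Step 26: x=[5.8606] v=[-0.6154]
Step 27: x=[5.8195] v=[-0.4108]
Step 28: x=[5.7994] v=[-0.2013]
Step 29: x=[5.8005] v=[0.0105]
First v>=0 after going negative at step 29, time=2.9000

Answer: 2.9000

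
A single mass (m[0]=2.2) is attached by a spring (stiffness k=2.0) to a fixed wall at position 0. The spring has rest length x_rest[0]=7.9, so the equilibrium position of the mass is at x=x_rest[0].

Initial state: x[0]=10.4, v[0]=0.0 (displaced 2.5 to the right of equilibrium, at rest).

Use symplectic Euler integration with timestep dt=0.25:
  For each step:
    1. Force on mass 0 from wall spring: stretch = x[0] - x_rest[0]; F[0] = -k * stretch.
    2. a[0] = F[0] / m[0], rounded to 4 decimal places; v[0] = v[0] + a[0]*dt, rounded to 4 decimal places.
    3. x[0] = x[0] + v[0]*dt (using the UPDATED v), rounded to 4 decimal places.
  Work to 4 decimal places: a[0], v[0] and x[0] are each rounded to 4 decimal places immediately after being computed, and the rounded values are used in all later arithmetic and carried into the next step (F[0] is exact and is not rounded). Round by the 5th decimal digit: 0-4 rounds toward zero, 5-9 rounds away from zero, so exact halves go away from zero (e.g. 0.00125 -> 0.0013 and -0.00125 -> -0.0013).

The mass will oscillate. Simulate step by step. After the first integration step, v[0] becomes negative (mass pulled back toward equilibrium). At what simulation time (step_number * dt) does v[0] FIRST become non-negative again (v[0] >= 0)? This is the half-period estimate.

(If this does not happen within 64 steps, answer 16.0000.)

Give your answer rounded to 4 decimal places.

Step 0: x=[10.4000] v=[0.0000]
Step 1: x=[10.2580] v=[-0.5682]
Step 2: x=[9.9820] v=[-1.1041]
Step 3: x=[9.5877] v=[-1.5773]
Step 4: x=[9.0975] v=[-1.9609]
Step 5: x=[8.5392] v=[-2.2331]
Step 6: x=[7.9446] v=[-2.3784]
Step 7: x=[7.3475] v=[-2.3885]
Step 8: x=[6.7818] v=[-2.2629]
Step 9: x=[6.2796] v=[-2.0088]
Step 10: x=[5.8695] v=[-1.6405]
Step 11: x=[5.5748] v=[-1.1790]
Step 12: x=[5.4122] v=[-0.6506]
Step 13: x=[5.3909] v=[-0.0852]
Step 14: x=[5.5122] v=[0.4851]
First v>=0 after going negative at step 14, time=3.5000

Answer: 3.5000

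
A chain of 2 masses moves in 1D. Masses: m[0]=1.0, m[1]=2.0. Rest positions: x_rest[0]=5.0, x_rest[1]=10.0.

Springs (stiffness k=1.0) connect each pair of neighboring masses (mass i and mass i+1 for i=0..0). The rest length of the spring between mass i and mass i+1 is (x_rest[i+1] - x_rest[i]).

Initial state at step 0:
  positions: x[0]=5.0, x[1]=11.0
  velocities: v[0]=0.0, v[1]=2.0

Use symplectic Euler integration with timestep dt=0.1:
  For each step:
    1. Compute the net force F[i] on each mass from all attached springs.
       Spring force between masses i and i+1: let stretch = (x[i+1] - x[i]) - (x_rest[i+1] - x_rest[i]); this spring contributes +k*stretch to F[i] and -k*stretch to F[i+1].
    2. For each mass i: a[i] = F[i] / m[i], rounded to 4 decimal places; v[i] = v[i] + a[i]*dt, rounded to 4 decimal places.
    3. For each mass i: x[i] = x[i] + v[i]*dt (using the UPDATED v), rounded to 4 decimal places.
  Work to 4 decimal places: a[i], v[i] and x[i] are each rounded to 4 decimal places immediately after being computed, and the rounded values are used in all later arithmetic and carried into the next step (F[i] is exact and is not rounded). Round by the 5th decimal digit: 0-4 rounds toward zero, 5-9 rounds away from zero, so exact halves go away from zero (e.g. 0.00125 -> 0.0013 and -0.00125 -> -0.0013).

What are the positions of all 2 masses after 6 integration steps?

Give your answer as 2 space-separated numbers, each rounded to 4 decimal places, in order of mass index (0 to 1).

Answer: 5.2681 12.0660

Derivation:
Step 0: x=[5.0000 11.0000] v=[0.0000 2.0000]
Step 1: x=[5.0100 11.1950] v=[0.1000 1.9500]
Step 2: x=[5.0319 11.3841] v=[0.2185 1.8908]
Step 3: x=[5.0673 11.5664] v=[0.3537 1.8232]
Step 4: x=[5.1177 11.7412] v=[0.5036 1.7482]
Step 5: x=[5.1843 11.9079] v=[0.6660 1.6670]
Step 6: x=[5.2681 12.0660] v=[0.8384 1.5808]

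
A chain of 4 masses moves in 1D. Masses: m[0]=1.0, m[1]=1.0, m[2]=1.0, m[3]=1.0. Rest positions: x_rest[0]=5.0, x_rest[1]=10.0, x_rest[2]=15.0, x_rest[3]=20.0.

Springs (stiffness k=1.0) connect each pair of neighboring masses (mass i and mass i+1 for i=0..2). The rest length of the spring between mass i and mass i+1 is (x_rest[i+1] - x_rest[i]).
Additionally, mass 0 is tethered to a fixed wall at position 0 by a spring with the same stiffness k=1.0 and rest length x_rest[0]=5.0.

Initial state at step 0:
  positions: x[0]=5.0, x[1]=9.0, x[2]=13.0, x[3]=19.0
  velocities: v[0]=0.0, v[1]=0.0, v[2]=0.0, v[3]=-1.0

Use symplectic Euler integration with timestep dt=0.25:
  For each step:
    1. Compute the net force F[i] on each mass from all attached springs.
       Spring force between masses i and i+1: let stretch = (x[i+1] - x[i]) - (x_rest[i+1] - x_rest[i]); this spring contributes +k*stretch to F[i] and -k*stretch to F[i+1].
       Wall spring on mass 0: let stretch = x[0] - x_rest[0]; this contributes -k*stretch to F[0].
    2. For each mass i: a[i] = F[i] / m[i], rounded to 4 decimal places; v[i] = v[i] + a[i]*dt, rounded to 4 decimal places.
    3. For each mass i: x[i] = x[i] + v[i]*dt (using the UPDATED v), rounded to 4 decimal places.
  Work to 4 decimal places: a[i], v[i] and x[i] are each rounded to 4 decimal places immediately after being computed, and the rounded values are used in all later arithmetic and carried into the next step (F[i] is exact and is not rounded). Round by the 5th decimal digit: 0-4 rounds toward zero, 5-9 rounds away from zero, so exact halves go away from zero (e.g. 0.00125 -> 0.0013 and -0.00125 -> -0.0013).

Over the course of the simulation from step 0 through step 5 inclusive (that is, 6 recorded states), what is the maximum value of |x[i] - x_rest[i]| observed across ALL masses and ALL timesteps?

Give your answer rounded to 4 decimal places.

Step 0: x=[5.0000 9.0000 13.0000 19.0000] v=[0.0000 0.0000 0.0000 -1.0000]
Step 1: x=[4.9375 9.0000 13.1250 18.6875] v=[-0.2500 0.0000 0.5000 -1.2500]
Step 2: x=[4.8203 9.0039 13.3399 18.3399] v=[-0.4688 0.0156 0.8594 -1.3906]
Step 3: x=[4.6633 9.0173 13.5963 17.9923] v=[-0.6280 0.0537 1.0254 -1.3906]
Step 4: x=[4.4870 9.0448 13.8412 17.6824] v=[-0.7053 0.1100 0.9797 -1.2396]
Step 5: x=[4.3151 9.0872 14.0264 17.4449] v=[-0.6876 0.1697 0.7409 -0.9499]
Max displacement = 2.5551

Answer: 2.5551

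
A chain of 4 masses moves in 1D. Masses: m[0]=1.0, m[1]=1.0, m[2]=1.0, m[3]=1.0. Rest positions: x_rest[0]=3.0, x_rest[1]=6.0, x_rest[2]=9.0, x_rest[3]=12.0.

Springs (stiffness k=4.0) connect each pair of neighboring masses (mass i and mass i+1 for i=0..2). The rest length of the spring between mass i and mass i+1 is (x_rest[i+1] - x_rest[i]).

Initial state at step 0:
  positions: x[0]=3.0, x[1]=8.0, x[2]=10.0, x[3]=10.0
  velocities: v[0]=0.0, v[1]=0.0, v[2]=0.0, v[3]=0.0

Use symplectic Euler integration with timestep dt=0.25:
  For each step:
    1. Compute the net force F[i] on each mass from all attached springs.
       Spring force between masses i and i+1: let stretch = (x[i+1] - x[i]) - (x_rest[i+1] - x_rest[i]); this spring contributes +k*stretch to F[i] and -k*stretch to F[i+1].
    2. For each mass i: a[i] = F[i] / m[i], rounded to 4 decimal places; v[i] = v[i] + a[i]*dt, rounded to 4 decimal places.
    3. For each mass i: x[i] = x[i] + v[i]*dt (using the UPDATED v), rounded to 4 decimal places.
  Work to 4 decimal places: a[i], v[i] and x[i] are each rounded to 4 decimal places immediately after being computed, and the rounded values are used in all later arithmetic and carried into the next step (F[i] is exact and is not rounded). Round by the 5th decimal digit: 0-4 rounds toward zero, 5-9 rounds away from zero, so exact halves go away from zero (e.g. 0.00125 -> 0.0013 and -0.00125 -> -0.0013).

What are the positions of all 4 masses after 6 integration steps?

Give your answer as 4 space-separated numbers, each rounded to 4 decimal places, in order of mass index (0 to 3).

Step 0: x=[3.0000 8.0000 10.0000 10.0000] v=[0.0000 0.0000 0.0000 0.0000]
Step 1: x=[3.5000 7.2500 9.5000 10.7500] v=[2.0000 -3.0000 -2.0000 3.0000]
Step 2: x=[4.1875 6.1250 8.7500 11.9375] v=[2.7500 -4.5000 -3.0000 4.7500]
Step 3: x=[4.6094 5.1719 8.1406 13.0781] v=[1.6875 -3.8125 -2.4375 4.5625]
Step 4: x=[4.4219 4.8203 8.0234 13.7344] v=[-0.7500 -1.4063 -0.4687 2.6250]
Step 5: x=[3.5840 5.1699 8.5332 13.7129] v=[-3.3516 1.3984 2.0392 -0.0860]
Step 6: x=[2.3926 5.9639 9.4971 13.1465] v=[-4.7657 3.1758 3.8556 -2.2657]

Answer: 2.3926 5.9639 9.4971 13.1465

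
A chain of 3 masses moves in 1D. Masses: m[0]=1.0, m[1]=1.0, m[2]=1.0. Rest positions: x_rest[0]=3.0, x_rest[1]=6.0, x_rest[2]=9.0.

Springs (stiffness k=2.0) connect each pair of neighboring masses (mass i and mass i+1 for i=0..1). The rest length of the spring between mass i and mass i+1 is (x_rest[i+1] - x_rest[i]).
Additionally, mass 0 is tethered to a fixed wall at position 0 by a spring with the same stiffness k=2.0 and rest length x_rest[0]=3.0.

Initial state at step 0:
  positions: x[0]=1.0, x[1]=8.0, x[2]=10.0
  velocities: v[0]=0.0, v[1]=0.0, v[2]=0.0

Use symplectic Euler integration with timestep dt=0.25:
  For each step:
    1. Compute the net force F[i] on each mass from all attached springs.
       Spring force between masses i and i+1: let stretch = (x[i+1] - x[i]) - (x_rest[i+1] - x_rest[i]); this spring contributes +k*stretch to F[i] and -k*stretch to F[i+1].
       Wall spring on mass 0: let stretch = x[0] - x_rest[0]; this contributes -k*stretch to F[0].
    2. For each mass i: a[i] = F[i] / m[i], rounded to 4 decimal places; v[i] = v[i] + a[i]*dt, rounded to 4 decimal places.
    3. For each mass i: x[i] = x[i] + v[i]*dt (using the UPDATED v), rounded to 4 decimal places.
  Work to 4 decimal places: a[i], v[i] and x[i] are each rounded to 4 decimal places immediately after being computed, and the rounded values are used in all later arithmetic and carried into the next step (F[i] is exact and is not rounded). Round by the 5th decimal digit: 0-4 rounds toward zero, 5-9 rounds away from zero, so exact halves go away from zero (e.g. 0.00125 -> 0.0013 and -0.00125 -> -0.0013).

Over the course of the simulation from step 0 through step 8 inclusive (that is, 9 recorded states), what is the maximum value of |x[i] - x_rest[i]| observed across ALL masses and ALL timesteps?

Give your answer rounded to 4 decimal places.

Step 0: x=[1.0000 8.0000 10.0000] v=[0.0000 0.0000 0.0000]
Step 1: x=[1.7500 7.3750 10.1250] v=[3.0000 -2.5000 0.5000]
Step 2: x=[2.9844 6.3906 10.2813] v=[4.9375 -3.9375 0.6250]
Step 3: x=[4.2715 5.4668 10.3262] v=[5.1484 -3.6953 0.1797]
Step 4: x=[5.1741 5.0010 10.1387] v=[3.6103 -1.8633 -0.7500]
Step 5: x=[5.4083 5.1990 9.6840] v=[0.9367 0.7921 -1.8189]
Step 6: x=[4.9403 5.9838 9.0437] v=[-1.8721 3.1393 -2.5614]
Step 7: x=[3.9852 7.0207 8.3959] v=[-3.8205 4.1475 -2.5914]
Step 8: x=[2.9114 7.8501 7.9512] v=[-4.2954 3.3174 -1.7790]
Max displacement = 2.4083

Answer: 2.4083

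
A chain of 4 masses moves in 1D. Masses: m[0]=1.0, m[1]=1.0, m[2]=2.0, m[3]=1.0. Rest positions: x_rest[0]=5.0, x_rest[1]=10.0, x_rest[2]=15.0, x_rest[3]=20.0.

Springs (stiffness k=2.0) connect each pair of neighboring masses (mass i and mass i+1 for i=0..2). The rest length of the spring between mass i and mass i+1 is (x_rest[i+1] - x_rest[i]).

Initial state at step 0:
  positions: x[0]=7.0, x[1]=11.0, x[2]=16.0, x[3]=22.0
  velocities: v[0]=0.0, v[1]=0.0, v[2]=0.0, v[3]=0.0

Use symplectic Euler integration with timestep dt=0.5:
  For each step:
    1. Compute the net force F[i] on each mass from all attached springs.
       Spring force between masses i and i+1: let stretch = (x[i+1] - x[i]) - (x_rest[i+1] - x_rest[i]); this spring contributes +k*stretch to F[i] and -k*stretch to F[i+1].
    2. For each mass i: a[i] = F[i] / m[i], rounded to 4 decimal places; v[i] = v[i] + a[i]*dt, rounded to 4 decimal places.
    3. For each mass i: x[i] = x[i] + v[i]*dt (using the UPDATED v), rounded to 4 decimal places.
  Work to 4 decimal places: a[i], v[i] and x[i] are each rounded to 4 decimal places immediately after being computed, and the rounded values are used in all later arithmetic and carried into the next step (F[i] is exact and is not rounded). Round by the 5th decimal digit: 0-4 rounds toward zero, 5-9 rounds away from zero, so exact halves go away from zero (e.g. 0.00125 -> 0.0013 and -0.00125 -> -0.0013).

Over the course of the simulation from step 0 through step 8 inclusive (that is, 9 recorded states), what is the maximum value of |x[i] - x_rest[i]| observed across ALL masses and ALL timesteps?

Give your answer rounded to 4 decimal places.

Step 0: x=[7.0000 11.0000 16.0000 22.0000] v=[0.0000 0.0000 0.0000 0.0000]
Step 1: x=[6.5000 11.5000 16.2500 21.5000] v=[-1.0000 1.0000 0.5000 -1.0000]
Step 2: x=[6.0000 11.8750 16.6250 20.8750] v=[-1.0000 0.7500 0.7500 -1.2500]
Step 3: x=[5.9375 11.6875 16.8750 20.6250] v=[-0.1250 -0.3750 0.5000 -0.5000]
Step 4: x=[6.2500 11.2188 16.7656 21.0000] v=[0.6250 -0.9375 -0.2188 0.7500]
Step 5: x=[6.5469 11.0391 16.3281 21.7578] v=[0.5938 -0.3595 -0.8750 1.5156]
Step 6: x=[6.5899 11.2578 15.9258 22.3008] v=[0.0860 0.4373 -0.8047 1.0859]
Step 7: x=[6.4669 11.4765 15.9502 22.1563] v=[-0.2461 0.4374 0.0488 -0.2891]
Step 8: x=[6.3487 11.4273 16.4077 21.4087] v=[-0.2365 -0.0985 0.9150 -1.4952]
Max displacement = 2.3008

Answer: 2.3008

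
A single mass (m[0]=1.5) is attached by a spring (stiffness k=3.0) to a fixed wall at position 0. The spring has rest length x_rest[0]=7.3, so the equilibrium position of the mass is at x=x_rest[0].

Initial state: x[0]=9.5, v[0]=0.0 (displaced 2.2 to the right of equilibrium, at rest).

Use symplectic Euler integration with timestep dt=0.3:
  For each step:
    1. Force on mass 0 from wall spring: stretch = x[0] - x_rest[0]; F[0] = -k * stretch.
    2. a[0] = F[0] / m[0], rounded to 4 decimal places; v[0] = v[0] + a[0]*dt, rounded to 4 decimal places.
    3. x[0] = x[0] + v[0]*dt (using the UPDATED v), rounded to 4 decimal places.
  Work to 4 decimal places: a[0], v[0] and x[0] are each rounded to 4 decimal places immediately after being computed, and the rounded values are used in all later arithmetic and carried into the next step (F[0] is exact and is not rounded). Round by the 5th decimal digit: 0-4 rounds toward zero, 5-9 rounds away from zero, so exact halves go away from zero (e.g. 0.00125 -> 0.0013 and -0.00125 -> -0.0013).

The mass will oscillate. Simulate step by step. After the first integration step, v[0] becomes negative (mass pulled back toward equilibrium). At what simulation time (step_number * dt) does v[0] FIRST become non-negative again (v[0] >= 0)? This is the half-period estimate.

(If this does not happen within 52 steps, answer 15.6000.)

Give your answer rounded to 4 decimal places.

Step 0: x=[9.5000] v=[0.0000]
Step 1: x=[9.1040] v=[-1.3200]
Step 2: x=[8.3833] v=[-2.4024]
Step 3: x=[7.4676] v=[-3.0524]
Step 4: x=[6.5217] v=[-3.1530]
Step 5: x=[5.7159] v=[-2.6860]
Step 6: x=[5.1953] v=[-1.7355]
Step 7: x=[5.0535] v=[-0.4727]
Step 8: x=[5.3161] v=[0.8752]
First v>=0 after going negative at step 8, time=2.4000

Answer: 2.4000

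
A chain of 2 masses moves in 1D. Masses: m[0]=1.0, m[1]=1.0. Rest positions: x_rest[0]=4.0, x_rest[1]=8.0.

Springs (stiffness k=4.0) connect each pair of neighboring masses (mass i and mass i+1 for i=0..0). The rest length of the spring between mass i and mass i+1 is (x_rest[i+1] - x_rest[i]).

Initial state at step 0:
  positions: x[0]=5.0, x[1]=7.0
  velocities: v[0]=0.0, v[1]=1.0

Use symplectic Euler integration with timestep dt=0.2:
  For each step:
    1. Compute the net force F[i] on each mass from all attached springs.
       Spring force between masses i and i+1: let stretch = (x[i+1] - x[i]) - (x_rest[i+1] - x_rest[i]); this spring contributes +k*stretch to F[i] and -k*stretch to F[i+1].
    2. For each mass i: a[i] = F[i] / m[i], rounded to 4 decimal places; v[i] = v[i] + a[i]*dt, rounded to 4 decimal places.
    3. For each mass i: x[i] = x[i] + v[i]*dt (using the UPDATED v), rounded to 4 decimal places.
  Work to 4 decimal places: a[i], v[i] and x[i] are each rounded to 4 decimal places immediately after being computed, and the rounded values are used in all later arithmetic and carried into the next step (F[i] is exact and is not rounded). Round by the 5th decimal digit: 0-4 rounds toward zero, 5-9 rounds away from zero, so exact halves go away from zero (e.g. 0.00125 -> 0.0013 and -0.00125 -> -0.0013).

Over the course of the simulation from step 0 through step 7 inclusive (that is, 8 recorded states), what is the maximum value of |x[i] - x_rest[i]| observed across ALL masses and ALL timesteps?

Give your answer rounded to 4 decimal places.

Step 0: x=[5.0000 7.0000] v=[0.0000 1.0000]
Step 1: x=[4.6800 7.5200] v=[-1.6000 2.6000]
Step 2: x=[4.1744 8.2256] v=[-2.5280 3.5280]
Step 3: x=[3.6770 8.9230] v=[-2.4870 3.4870]
Step 4: x=[3.3790 9.4210] v=[-1.4902 2.4902]
Step 5: x=[3.4077 9.5923] v=[0.1434 0.8566]
Step 6: x=[3.7859 9.4141] v=[1.8911 -0.8911]
Step 7: x=[4.4246 8.9754] v=[3.1937 -2.1937]
Max displacement = 1.5923

Answer: 1.5923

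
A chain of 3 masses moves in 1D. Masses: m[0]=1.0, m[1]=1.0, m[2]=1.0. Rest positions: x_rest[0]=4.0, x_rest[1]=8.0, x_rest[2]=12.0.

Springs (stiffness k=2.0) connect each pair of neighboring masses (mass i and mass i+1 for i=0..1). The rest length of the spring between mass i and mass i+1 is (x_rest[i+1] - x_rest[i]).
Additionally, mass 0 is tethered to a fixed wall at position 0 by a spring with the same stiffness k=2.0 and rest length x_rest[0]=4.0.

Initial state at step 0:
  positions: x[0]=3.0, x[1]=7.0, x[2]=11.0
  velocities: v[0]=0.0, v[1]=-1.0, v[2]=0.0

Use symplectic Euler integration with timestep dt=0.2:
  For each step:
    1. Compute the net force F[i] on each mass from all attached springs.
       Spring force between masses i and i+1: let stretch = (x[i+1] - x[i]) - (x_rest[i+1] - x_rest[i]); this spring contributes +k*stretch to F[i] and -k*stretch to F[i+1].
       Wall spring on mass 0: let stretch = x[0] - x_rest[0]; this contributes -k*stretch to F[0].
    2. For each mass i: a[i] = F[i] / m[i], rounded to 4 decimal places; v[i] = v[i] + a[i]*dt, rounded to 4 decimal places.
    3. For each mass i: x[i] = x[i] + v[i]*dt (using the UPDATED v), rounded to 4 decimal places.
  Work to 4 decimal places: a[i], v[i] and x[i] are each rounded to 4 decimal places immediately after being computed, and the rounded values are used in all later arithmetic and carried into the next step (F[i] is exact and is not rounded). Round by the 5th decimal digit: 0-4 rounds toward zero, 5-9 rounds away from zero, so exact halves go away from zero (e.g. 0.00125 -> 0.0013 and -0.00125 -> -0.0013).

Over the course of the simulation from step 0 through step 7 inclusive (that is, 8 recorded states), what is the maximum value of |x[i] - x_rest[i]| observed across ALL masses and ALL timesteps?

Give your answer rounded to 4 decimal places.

Answer: 1.4497

Derivation:
Step 0: x=[3.0000 7.0000 11.0000] v=[0.0000 -1.0000 0.0000]
Step 1: x=[3.0800 6.8000 11.0000] v=[0.4000 -1.0000 0.0000]
Step 2: x=[3.2112 6.6384 10.9840] v=[0.6560 -0.8080 -0.0800]
Step 3: x=[3.3597 6.5503 10.9404] v=[0.7424 -0.4406 -0.2182]
Step 4: x=[3.4947 6.5581 10.8656] v=[0.6748 0.0392 -0.3742]
Step 5: x=[3.5952 6.6655 10.7662] v=[0.5023 0.5368 -0.4972]
Step 6: x=[3.6537 6.8553 10.6587] v=[0.2923 0.9490 -0.5375]
Step 7: x=[3.6760 7.0932 10.5669] v=[0.1115 1.1897 -0.4589]
Max displacement = 1.4497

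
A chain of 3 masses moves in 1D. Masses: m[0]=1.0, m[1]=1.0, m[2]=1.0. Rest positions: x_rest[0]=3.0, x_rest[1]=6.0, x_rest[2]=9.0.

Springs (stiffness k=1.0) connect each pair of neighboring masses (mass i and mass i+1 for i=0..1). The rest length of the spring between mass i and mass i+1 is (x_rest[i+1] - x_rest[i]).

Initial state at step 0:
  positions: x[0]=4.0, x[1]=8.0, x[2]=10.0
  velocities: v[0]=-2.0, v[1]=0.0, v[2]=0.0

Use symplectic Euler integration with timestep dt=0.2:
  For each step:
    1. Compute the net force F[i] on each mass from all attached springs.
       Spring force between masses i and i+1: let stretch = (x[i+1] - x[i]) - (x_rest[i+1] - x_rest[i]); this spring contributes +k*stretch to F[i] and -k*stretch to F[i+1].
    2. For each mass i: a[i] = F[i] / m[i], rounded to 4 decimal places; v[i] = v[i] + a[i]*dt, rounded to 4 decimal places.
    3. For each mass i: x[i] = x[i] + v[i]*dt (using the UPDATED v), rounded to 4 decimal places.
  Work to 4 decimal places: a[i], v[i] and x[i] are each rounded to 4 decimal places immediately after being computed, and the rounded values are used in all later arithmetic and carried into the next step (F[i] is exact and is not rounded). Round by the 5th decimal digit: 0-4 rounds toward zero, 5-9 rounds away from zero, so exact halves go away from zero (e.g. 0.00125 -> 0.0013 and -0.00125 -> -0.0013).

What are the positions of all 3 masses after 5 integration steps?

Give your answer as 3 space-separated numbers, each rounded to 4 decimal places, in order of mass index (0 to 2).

Step 0: x=[4.0000 8.0000 10.0000] v=[-2.0000 0.0000 0.0000]
Step 1: x=[3.6400 7.9200 10.0400] v=[-1.8000 -0.4000 0.2000]
Step 2: x=[3.3312 7.7536 10.1152] v=[-1.5440 -0.8320 0.3760]
Step 3: x=[3.0793 7.5048 10.2159] v=[-1.2595 -1.2442 0.5037]
Step 4: x=[2.8844 7.1874 10.3282] v=[-0.9744 -1.5871 0.5615]
Step 5: x=[2.7416 6.8235 10.4349] v=[-0.7138 -1.8195 0.5333]

Answer: 2.7416 6.8235 10.4349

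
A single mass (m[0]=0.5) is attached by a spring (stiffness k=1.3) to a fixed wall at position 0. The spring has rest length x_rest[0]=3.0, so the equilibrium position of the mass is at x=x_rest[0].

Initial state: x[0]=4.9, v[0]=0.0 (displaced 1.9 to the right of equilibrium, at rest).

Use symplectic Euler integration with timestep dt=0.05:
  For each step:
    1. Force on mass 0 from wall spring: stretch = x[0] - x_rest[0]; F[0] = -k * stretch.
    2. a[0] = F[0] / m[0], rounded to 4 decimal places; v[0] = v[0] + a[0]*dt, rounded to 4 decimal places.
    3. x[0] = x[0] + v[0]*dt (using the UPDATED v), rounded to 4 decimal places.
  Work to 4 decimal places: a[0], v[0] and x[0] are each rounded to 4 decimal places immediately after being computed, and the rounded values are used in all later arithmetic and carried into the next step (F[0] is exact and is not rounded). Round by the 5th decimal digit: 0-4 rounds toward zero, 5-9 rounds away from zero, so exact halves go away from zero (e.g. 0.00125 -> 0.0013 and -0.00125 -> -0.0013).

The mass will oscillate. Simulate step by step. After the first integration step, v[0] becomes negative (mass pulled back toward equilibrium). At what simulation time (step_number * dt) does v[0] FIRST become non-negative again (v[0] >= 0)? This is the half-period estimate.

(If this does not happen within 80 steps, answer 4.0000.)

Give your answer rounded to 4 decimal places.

Answer: 1.9500

Derivation:
Step 0: x=[4.9000] v=[0.0000]
Step 1: x=[4.8877] v=[-0.2470]
Step 2: x=[4.8631] v=[-0.4924]
Step 3: x=[4.8264] v=[-0.7346]
Step 4: x=[4.7778] v=[-0.9720]
Step 5: x=[4.7176] v=[-1.2031]
Step 6: x=[4.6463] v=[-1.4264]
Step 7: x=[4.5643] v=[-1.6404]
Step 8: x=[4.4721] v=[-1.8438]
Step 9: x=[4.3703] v=[-2.0352]
Step 10: x=[4.2596] v=[-2.2133]
Step 11: x=[4.1407] v=[-2.3771]
Step 12: x=[4.0144] v=[-2.5254]
Step 13: x=[3.8815] v=[-2.6573]
Step 14: x=[3.7429] v=[-2.7719]
Step 15: x=[3.5995] v=[-2.8685]
Step 16: x=[3.4522] v=[-2.9464]
Step 17: x=[3.3019] v=[-3.0052]
Step 18: x=[3.1497] v=[-3.0444]
Step 19: x=[2.9965] v=[-3.0639]
Step 20: x=[2.8433] v=[-3.0634]
Step 21: x=[2.6912] v=[-3.0430]
Step 22: x=[2.5411] v=[-3.0029]
Step 23: x=[2.3939] v=[-2.9432]
Step 24: x=[2.2507] v=[-2.8644]
Step 25: x=[2.1124] v=[-2.7670]
Step 26: x=[1.9798] v=[-2.6516]
Step 27: x=[1.8539] v=[-2.5190]
Step 28: x=[1.7354] v=[-2.3700]
Step 29: x=[1.6251] v=[-2.2056]
Step 30: x=[1.5238] v=[-2.0269]
Step 31: x=[1.4321] v=[-1.8350]
Step 32: x=[1.3505] v=[-1.6312]
Step 33: x=[1.2797] v=[-1.4168]
Step 34: x=[1.2200] v=[-1.1932]
Step 35: x=[1.1719] v=[-0.9618]
Step 36: x=[1.1357] v=[-0.7241]
Step 37: x=[1.1116] v=[-0.4817]
Step 38: x=[1.0998] v=[-0.2362]
Step 39: x=[1.1003] v=[0.0108]
First v>=0 after going negative at step 39, time=1.9500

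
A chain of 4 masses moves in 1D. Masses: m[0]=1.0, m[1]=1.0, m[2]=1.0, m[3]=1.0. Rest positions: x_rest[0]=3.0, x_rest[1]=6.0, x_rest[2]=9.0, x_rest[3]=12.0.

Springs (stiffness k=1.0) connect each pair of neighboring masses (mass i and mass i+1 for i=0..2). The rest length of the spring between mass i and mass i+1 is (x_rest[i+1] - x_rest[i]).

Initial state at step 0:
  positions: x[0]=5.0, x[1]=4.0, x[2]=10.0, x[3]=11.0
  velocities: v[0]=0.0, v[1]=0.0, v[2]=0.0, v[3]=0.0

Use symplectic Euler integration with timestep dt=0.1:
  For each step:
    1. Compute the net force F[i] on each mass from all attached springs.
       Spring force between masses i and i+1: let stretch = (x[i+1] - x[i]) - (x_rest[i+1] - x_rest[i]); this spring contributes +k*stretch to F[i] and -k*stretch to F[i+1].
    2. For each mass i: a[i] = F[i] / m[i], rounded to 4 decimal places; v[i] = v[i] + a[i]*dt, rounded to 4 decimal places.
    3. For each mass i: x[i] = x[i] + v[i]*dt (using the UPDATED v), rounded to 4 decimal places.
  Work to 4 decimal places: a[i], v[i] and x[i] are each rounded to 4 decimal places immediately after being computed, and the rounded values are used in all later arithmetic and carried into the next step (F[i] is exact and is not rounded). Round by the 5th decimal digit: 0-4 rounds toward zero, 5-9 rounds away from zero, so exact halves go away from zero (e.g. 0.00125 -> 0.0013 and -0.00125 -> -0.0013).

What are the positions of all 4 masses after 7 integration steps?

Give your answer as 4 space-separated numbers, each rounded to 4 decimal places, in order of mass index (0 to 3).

Answer: 4.0117 5.6859 8.8255 11.4771

Derivation:
Step 0: x=[5.0000 4.0000 10.0000 11.0000] v=[0.0000 0.0000 0.0000 0.0000]
Step 1: x=[4.9600 4.0700 9.9500 11.0200] v=[-0.4000 0.7000 -0.5000 0.2000]
Step 2: x=[4.8811 4.2077 9.8519 11.0593] v=[-0.7890 1.3770 -0.9810 0.3930]
Step 3: x=[4.7655 4.4086 9.7094 11.1165] v=[-1.1563 2.0088 -1.4247 0.5723]
Step 4: x=[4.6163 4.6661 9.5280 11.1897] v=[-1.4920 2.5746 -1.8141 0.7316]
Step 5: x=[4.4376 4.9717 9.3146 11.2762] v=[-1.7870 3.0558 -2.1341 0.8654]
Step 6: x=[4.2342 5.3154 9.0774 11.3731] v=[-2.0336 3.4367 -2.3722 0.9692]
Step 7: x=[4.0117 5.6859 8.8255 11.4771] v=[-2.2255 3.7048 -2.5188 1.0396]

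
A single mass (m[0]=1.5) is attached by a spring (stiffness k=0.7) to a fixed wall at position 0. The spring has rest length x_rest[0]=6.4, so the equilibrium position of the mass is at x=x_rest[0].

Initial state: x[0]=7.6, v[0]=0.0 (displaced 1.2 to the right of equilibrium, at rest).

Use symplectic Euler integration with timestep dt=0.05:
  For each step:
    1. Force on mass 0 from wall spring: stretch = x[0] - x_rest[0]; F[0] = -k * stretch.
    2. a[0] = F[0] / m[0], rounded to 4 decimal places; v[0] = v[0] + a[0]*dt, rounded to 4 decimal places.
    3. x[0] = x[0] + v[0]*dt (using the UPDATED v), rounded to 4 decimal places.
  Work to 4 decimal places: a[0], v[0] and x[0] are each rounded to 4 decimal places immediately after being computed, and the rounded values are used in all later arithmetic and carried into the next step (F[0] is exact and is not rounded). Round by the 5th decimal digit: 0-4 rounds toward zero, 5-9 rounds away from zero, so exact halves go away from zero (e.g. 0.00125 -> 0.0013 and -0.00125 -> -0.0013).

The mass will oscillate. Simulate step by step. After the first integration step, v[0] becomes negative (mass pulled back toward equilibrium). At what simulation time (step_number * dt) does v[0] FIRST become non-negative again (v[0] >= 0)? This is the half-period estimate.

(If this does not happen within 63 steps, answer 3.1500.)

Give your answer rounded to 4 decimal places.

Answer: 3.1500

Derivation:
Step 0: x=[7.6000] v=[0.0000]
Step 1: x=[7.5986] v=[-0.0280]
Step 2: x=[7.5958] v=[-0.0560]
Step 3: x=[7.5916] v=[-0.0839]
Step 4: x=[7.5860] v=[-0.1117]
Step 5: x=[7.5790] v=[-0.1394]
Step 6: x=[7.5707] v=[-0.1669]
Step 7: x=[7.5610] v=[-0.1942]
Step 8: x=[7.5499] v=[-0.2213]
Step 9: x=[7.5375] v=[-0.2481]
Step 10: x=[7.5238] v=[-0.2746]
Step 11: x=[7.5088] v=[-0.3008]
Step 12: x=[7.4925] v=[-0.3267]
Step 13: x=[7.4749] v=[-0.3522]
Step 14: x=[7.4560] v=[-0.3773]
Step 15: x=[7.4359] v=[-0.4019]
Step 16: x=[7.4146] v=[-0.4261]
Step 17: x=[7.3921] v=[-0.4498]
Step 18: x=[7.3685] v=[-0.4730]
Step 19: x=[7.3437] v=[-0.4956]
Step 20: x=[7.3178] v=[-0.5176]
Step 21: x=[7.2909] v=[-0.5390]
Step 22: x=[7.2629] v=[-0.5598]
Step 23: x=[7.2339] v=[-0.5799]
Step 24: x=[7.2039] v=[-0.5994]
Step 25: x=[7.1730] v=[-0.6182]
Step 26: x=[7.1412] v=[-0.6362]
Step 27: x=[7.1085] v=[-0.6535]
Step 28: x=[7.0750] v=[-0.6700]
Step 29: x=[7.0407] v=[-0.6858]
Step 30: x=[7.0057] v=[-0.7008]
Step 31: x=[6.9700] v=[-0.7149]
Step 32: x=[6.9336] v=[-0.7282]
Step 33: x=[6.8966] v=[-0.7407]
Step 34: x=[6.8590] v=[-0.7523]
Step 35: x=[6.8209] v=[-0.7630]
Step 36: x=[6.7823] v=[-0.7728]
Step 37: x=[6.7432] v=[-0.7817]
Step 38: x=[6.7037] v=[-0.7897]
Step 39: x=[6.6639] v=[-0.7968]
Step 40: x=[6.6238] v=[-0.8030]
Step 41: x=[6.5834] v=[-0.8082]
Step 42: x=[6.5428] v=[-0.8125]
Step 43: x=[6.5020] v=[-0.8158]
Step 44: x=[6.4611] v=[-0.8182]
Step 45: x=[6.4201] v=[-0.8196]
Step 46: x=[6.3791] v=[-0.8201]
Step 47: x=[6.3381] v=[-0.8196]
Step 48: x=[6.2972] v=[-0.8182]
Step 49: x=[6.2564] v=[-0.8158]
Step 50: x=[6.2158] v=[-0.8125]
Step 51: x=[6.1754] v=[-0.8082]
Step 52: x=[6.1353] v=[-0.8030]
Step 53: x=[6.0955] v=[-0.7968]
Step 54: x=[6.0560] v=[-0.7897]
Step 55: x=[6.0169] v=[-0.7817]
Step 56: x=[5.9783] v=[-0.7728]
Step 57: x=[5.9402] v=[-0.7630]
Step 58: x=[5.9026] v=[-0.7523]
Step 59: x=[5.8656] v=[-0.7407]
Step 60: x=[5.8292] v=[-0.7282]
Step 61: x=[5.7935] v=[-0.7149]
Step 62: x=[5.7585] v=[-0.7008]
Step 63: x=[5.7242] v=[-0.6858]
v[0] did not become non-negative within 63 steps; using fallback time=3.1500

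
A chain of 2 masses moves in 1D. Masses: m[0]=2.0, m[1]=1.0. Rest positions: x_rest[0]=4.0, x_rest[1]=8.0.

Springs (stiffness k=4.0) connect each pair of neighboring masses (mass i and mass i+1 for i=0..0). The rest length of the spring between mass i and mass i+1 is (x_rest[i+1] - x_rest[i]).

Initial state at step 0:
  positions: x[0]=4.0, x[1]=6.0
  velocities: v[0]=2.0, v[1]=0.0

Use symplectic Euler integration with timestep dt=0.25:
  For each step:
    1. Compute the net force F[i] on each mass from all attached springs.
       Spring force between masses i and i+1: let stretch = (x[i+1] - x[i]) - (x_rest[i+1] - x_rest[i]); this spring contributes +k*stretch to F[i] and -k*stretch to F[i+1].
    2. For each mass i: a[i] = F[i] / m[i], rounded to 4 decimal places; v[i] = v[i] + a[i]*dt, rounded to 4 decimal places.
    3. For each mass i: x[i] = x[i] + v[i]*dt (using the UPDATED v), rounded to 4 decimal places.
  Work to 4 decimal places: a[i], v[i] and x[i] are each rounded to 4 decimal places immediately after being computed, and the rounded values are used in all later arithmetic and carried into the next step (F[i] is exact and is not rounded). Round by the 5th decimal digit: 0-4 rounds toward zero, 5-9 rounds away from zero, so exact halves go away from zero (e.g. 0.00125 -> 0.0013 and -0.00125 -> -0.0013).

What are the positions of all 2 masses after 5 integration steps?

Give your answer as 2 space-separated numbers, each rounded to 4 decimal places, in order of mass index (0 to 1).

Answer: 4.3358 10.3286

Derivation:
Step 0: x=[4.0000 6.0000] v=[2.0000 0.0000]
Step 1: x=[4.2500 6.5000] v=[1.0000 2.0000]
Step 2: x=[4.2813 7.4375] v=[0.1250 3.7500]
Step 3: x=[4.2071 8.5860] v=[-0.2969 4.5938]
Step 4: x=[4.1802 9.6397] v=[-0.1075 4.2149]
Step 5: x=[4.3358 10.3286] v=[0.6223 2.7554]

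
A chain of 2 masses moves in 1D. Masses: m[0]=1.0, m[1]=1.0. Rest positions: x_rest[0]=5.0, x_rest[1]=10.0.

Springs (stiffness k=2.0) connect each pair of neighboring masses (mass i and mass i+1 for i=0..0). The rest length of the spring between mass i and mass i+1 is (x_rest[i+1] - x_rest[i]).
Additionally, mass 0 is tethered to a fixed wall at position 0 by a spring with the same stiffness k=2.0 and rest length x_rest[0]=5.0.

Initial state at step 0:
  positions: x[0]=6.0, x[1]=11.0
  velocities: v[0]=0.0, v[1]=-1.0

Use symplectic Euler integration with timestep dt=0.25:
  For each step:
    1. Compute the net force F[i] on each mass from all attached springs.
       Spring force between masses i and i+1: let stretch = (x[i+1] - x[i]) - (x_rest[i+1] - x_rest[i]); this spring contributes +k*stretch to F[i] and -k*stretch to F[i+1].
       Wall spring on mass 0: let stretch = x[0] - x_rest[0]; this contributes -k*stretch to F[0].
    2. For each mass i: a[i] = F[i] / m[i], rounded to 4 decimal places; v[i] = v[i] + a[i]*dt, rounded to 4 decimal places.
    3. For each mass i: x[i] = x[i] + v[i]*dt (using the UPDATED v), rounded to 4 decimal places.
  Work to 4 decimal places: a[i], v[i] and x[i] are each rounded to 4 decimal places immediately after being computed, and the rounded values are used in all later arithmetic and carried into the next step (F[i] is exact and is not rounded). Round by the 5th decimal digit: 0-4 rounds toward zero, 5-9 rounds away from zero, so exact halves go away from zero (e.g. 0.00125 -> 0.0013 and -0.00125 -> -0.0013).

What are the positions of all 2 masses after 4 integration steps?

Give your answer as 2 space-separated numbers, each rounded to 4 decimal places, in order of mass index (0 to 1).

Answer: 4.9075 10.0727

Derivation:
Step 0: x=[6.0000 11.0000] v=[0.0000 -1.0000]
Step 1: x=[5.8750 10.7500] v=[-0.5000 -1.0000]
Step 2: x=[5.6250 10.5156] v=[-1.0000 -0.9375]
Step 3: x=[5.2832 10.2949] v=[-1.3672 -0.8828]
Step 4: x=[4.9075 10.0727] v=[-1.5030 -0.8887]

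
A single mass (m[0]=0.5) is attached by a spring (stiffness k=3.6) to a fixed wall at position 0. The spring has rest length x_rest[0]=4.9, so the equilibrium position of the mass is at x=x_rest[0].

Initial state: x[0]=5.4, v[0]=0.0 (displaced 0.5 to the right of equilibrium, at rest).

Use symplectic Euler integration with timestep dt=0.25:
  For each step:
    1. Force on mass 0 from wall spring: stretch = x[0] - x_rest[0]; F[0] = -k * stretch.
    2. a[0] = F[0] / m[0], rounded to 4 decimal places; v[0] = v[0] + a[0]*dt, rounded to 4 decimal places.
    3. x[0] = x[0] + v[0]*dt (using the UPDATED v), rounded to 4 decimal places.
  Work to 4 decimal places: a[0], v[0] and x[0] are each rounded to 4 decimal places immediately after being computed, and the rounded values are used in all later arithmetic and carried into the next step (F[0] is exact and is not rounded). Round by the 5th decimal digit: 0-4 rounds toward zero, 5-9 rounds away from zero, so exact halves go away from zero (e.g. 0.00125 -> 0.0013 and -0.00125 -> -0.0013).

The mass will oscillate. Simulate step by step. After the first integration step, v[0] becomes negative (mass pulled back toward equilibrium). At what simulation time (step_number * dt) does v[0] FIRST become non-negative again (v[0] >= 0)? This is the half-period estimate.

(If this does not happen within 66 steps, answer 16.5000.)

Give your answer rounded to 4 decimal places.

Answer: 1.2500

Derivation:
Step 0: x=[5.4000] v=[0.0000]
Step 1: x=[5.1750] v=[-0.9000]
Step 2: x=[4.8263] v=[-1.3950]
Step 3: x=[4.5107] v=[-1.2624]
Step 4: x=[4.3703] v=[-0.5617]
Step 5: x=[4.4683] v=[0.3918]
First v>=0 after going negative at step 5, time=1.2500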